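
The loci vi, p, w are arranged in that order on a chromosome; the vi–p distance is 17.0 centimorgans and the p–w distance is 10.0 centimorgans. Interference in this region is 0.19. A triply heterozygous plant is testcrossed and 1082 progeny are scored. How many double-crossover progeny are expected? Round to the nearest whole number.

15

Map distances give recombination frequencies of 0.170 and 0.100 for the two intervals.
With interference 0.19 (so coincidence = 0.81), expected double-crossover frequency = 0.170 × 0.100 × 0.81 = 0.01377.
Expected number = 0.01377 × 1082 = 14.90 ≈ 15.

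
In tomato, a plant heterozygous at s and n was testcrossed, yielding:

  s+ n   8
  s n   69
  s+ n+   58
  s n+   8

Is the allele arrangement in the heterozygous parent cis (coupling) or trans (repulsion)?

cis

The two most frequent classes are s+ n+ (58) and s n (69); these are the parental (non-recombinant) types.
So the F1 carried s+ n+ on one chromosome and s n on the other — the recessive alleles are on the same chromosome (cis / coupling).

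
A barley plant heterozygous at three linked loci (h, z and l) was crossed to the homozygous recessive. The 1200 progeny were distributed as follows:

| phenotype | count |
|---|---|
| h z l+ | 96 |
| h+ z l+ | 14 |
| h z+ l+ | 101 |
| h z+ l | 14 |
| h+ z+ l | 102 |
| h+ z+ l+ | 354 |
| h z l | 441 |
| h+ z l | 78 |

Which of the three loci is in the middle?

The two most frequent reciprocal classes, h z l and h+ z+ l+, are the parental types, so the F1 was h z l / h+ z+ l+.
The two rarest classes, h z+ l and h+ z l+, are the double crossovers. Comparing them with the parentals, only the z allele has switched, so z is the middle locus and the order is l – z – h.

z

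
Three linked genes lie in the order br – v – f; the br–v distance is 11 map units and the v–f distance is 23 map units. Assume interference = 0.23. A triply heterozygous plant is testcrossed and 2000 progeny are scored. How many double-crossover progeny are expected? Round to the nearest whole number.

Map distances give recombination frequencies of 0.110 and 0.230 for the two intervals.
With interference 0.23 (so coincidence = 0.77), expected double-crossover frequency = 0.110 × 0.230 × 0.77 = 0.01948.
Expected number = 0.01948 × 2000 = 38.96 ≈ 39.

39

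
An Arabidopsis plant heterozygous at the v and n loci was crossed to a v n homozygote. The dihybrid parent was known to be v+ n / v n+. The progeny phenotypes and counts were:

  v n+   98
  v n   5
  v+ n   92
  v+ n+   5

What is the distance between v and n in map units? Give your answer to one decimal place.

5.0 map units

The recombinant classes are v+ n+ and v n: 5 + 5 = 10.
Recombination frequency = 10/200 = 0.0500 ≈ 5.0%, i.e. 5.0 map units.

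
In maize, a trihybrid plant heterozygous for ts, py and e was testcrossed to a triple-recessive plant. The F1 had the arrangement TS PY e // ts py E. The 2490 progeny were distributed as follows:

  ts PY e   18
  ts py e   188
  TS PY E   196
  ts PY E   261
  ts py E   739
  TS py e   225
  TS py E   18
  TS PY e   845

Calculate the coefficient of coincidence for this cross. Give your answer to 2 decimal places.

0.41

The two rarest classes, ts PY e and TS py E, are the double crossovers. Comparing them with the parentals, only the ts allele has switched, so ts is the middle locus and the order is e – ts – py.
e–ts: (384 + 36)/2490 = 0.1687; ts–py: (486 + 36)/2490 = 0.2096.
Expected DCO frequency = 0.1687 × 0.2096 ≈ 0.03536; observed = 36/2490 ≈ 0.01446.
Coefficient of coincidence = 0.01446/0.03536 ≈ 0.41.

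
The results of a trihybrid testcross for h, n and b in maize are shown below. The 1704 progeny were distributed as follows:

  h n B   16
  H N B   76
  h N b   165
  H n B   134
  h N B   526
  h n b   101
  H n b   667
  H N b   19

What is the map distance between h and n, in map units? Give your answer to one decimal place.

12.4 map units

The two most frequent reciprocal classes, h N B and H n b, are the parental types, so the F1 was h N B / H n b.
The two rarest classes, h n B and H N b, are the double crossovers. Comparing them with the parentals, only the n allele has switched, so n is the middle locus and the order is h – n – b.
Crossovers in the h–n interval produce the single-crossover classes H N B and h n b (76 + 101 = 177) plus the double crossovers (35).
RF(h–n) = (177 + 35) / 1704 = 212/1704 = 0.1244 → 12.4 map units.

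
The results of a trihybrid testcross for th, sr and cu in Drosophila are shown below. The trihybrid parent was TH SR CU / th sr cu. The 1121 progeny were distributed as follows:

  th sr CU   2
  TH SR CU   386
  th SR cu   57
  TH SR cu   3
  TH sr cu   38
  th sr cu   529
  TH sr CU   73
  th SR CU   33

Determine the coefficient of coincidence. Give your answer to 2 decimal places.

The two rarest classes, TH SR cu and th sr CU, are the double crossovers. Comparing them with the parentals, only the cu allele has switched, so cu is the middle locus and the order is th – cu – sr.
th–cu: (71 + 5)/1121 = 0.0678; cu–sr: (130 + 5)/1121 = 0.1204.
Expected DCO frequency = 0.0678 × 0.1204 ≈ 0.00816; observed = 5/1121 ≈ 0.00446.
Coefficient of coincidence = 0.00446/0.00816 ≈ 0.55.

0.55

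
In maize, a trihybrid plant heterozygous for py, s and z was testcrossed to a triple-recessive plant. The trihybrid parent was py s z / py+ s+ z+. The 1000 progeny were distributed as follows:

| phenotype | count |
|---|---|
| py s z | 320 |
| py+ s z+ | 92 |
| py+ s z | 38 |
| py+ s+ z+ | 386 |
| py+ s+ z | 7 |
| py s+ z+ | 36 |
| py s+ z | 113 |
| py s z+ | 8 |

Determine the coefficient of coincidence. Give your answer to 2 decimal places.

0.77

The two rarest classes, py s z+ and py+ s+ z, are the double crossovers. Comparing them with the parentals, only the z allele has switched, so z is the middle locus and the order is s – z – py.
s–z: (205 + 15)/1000 = 0.2200; z–py: (74 + 15)/1000 = 0.0890.
Expected DCO frequency = 0.2200 × 0.0890 ≈ 0.01958; observed = 15/1000 ≈ 0.01500.
Coefficient of coincidence = 0.01500/0.01958 ≈ 0.77.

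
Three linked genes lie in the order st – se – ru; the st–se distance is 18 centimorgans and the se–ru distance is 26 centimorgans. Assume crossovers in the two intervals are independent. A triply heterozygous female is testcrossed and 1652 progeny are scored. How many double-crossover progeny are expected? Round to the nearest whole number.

Map distances give recombination frequencies of 0.180 and 0.260 for the two intervals.
With no interference, expected double-crossover frequency = 0.180 × 0.260 = 0.04680.
Expected number = 0.04680 × 1652 = 77.31 ≈ 77.

77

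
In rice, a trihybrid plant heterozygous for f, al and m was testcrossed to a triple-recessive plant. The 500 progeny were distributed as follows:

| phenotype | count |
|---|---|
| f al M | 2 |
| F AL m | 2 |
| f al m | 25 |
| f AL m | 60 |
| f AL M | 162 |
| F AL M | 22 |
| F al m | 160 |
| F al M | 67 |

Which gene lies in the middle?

The two most frequent reciprocal classes, F al m and f AL M, are the parental types, so the F1 was F al m / f AL M.
The two rarest classes, F AL m and f al M, are the double crossovers. Comparing them with the parentals, only the al allele has switched, so al is the middle locus and the order is m – al – f.

al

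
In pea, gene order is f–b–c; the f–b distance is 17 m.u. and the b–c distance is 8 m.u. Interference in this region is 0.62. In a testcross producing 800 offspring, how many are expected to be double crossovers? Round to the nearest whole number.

Map distances give recombination frequencies of 0.170 and 0.080 for the two intervals.
With interference 0.62 (so coincidence = 0.38), expected double-crossover frequency = 0.170 × 0.080 × 0.38 = 0.00517.
Expected number = 0.00517 × 800 = 4.13 ≈ 4.

4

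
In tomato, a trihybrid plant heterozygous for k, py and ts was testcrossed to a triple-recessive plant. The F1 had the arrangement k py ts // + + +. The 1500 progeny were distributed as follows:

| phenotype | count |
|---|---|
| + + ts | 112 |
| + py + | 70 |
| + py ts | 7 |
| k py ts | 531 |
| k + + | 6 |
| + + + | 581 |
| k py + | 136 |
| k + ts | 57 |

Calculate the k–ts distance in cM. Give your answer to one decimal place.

17.4 cM

The two rarest classes, + py ts and k + +, are the double crossovers. Comparing them with the parentals, only the k allele has switched, so k is the middle locus and the order is ts – k – py.
Crossovers in the ts–k interval produce the single-crossover classes k py + and + + ts (136 + 112 = 248) plus the double crossovers (13).
RF(ts–k) = (248 + 13) / 1500 = 261/1500 = 0.1740 → 17.4 cM.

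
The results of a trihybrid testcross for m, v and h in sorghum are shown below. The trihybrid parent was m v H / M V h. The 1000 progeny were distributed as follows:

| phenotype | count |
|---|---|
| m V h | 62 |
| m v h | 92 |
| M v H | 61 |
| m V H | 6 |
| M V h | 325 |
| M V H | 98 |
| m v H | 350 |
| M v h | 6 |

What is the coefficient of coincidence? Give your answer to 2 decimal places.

The two rarest classes, m V H and M v h, are the double crossovers. Comparing them with the parentals, only the v allele has switched, so v is the middle locus and the order is h – v – m.
h–v: (190 + 12)/1000 = 0.2020; v–m: (123 + 12)/1000 = 0.1350.
Expected DCO frequency = 0.2020 × 0.1350 ≈ 0.02727; observed = 12/1000 ≈ 0.01200.
Coefficient of coincidence = 0.01200/0.02727 ≈ 0.44.

0.44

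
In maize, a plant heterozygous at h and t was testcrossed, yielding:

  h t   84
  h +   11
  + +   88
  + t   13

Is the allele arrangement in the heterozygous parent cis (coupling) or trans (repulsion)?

The two most frequent classes are + + (88) and h t (84); these are the parental (non-recombinant) types.
So the F1 carried + + on one chromosome and h t on the other — the recessive alleles are on the same chromosome (cis / coupling).

cis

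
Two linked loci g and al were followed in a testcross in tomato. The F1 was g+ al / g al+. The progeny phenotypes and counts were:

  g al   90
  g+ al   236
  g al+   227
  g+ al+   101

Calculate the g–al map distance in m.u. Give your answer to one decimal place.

29.2 m.u.

The recombinant classes are g+ al+ and g al: 101 + 90 = 191.
Recombination frequency = 191/654 = 0.2920 ≈ 29.2%, i.e. 29.2 m.u.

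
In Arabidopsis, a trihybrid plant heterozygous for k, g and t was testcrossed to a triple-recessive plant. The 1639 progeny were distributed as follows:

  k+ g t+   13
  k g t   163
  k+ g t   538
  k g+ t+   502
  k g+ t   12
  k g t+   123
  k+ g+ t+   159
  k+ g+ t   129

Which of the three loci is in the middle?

t

The two most frequent reciprocal classes, k g+ t+ and k+ g t, are the parental types, so the F1 was k g+ t+ / k+ g t.
The two rarest classes, k g+ t and k+ g t+, are the double crossovers. Comparing them with the parentals, only the t allele has switched, so t is the middle locus and the order is g – t – k.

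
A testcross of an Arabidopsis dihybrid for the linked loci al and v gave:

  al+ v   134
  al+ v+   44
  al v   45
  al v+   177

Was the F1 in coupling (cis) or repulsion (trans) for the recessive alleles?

The two most frequent classes are al+ v (134) and al v+ (177); these are the parental (non-recombinant) types.
So the F1 carried al+ v on one chromosome and al v+ on the other — the recessive alleles are on opposite chromosomes (trans / repulsion).

trans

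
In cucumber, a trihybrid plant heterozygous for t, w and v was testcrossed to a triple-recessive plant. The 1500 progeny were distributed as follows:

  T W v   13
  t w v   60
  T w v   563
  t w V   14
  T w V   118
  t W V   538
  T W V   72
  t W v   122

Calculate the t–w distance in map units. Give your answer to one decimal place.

The two most frequent reciprocal classes, t W V and T w v, are the parental types, so the F1 was t W V / T w v.
The two rarest classes, t w V and T W v, are the double crossovers. Comparing them with the parentals, only the w allele has switched, so w is the middle locus and the order is t – w – v.
Crossovers in the t–w interval produce the single-crossover classes T W V and t w v (72 + 60 = 132) plus the double crossovers (27).
RF(t–w) = (132 + 27) / 1500 = 159/1500 = 0.1060 → 10.6 map units.

10.6 map units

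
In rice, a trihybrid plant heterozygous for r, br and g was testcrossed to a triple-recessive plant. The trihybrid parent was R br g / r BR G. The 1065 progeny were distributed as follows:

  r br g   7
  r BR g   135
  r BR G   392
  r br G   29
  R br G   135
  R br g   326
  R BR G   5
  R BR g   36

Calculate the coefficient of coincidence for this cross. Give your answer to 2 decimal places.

The two rarest classes, r br g and R BR G, are the double crossovers. Comparing them with the parentals, only the r allele has switched, so r is the middle locus and the order is br – r – g.
br–r: (65 + 12)/1065 = 0.0723; r–g: (270 + 12)/1065 = 0.2648.
Expected DCO frequency = 0.0723 × 0.2648 ≈ 0.01915; observed = 12/1065 ≈ 0.01127.
Coefficient of coincidence = 0.01127/0.01915 ≈ 0.59.

0.59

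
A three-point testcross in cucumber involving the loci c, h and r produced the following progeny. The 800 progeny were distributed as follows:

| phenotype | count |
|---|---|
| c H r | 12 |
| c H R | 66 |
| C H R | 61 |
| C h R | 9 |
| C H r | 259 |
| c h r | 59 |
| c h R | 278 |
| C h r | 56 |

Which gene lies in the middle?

c

The two most frequent reciprocal classes, C H r and c h R, are the parental types, so the F1 was C H r / c h R.
The two rarest classes, c H r and C h R, are the double crossovers. Comparing them with the parentals, only the c allele has switched, so c is the middle locus and the order is r – c – h.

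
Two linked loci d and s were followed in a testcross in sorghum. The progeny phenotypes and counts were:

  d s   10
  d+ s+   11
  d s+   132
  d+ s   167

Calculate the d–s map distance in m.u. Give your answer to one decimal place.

6.6 m.u.

The two most frequent classes, d+ s (167) and d s+ (132), are the parental types, so the F1 was d+ s / d s+.
The recombinant classes are d+ s+ and d s: 11 + 10 = 21.
Recombination frequency = 21/320 = 0.0656 ≈ 6.6%, i.e. 6.6 m.u.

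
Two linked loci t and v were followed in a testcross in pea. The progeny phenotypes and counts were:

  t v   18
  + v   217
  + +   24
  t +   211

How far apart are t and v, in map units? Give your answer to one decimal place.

The two most frequent classes, + v (217) and t + (211), are the parental types, so the F1 was + v / t +.
The recombinant classes are + + and t v: 24 + 18 = 42.
Recombination frequency = 42/470 = 0.0894 ≈ 8.9%, i.e. 8.9 map units.

8.9 map units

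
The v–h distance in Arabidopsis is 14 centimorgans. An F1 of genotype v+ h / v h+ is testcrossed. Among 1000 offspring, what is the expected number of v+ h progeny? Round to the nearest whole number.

430

A map distance of 14 centimorgans corresponds to a recombination frequency of 0.140.
The F1 is v+ h / v h+, so v+ h is a parental gamete class with expected frequency (1 − r)/2 = 0.860/2 = 0.4300.
Expected number = 0.4300 × 1000 = 430.00 ≈ 430.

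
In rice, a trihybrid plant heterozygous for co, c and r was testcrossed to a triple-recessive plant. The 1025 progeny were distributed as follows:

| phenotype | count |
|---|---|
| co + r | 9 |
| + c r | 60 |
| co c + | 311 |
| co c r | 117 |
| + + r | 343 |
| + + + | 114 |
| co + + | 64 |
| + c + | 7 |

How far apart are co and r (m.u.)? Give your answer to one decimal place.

The two most frequent reciprocal classes, + + r and co c +, are the parental types, so the F1 was + + r / co c +.
The two rarest classes, co + r and + c +, are the double crossovers. Comparing them with the parentals, only the co allele has switched, so co is the middle locus and the order is r – co – c.
Crossovers in the r–co interval produce the single-crossover classes + + + and co c r (114 + 117 = 231) plus the double crossovers (16).
RF(r–co) = (231 + 16) / 1025 = 247/1025 = 0.2410 → 24.1 m.u.

24.1 m.u.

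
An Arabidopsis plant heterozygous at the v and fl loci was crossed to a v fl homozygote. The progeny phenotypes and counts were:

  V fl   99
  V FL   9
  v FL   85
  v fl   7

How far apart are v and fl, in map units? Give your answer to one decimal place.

8.0 map units

The two most frequent classes, V fl (99) and v FL (85), are the parental types, so the F1 was V fl / v FL.
The recombinant classes are V FL and v fl: 9 + 7 = 16.
Recombination frequency = 16/200 = 0.0800 ≈ 8.0%, i.e. 8.0 map units.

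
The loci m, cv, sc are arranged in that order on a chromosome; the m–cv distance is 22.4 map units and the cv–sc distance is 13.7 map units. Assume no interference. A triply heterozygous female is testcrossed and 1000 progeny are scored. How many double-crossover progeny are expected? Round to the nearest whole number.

31

Map distances give recombination frequencies of 0.224 and 0.137 for the two intervals.
With no interference, expected double-crossover frequency = 0.224 × 0.137 = 0.03069.
Expected number = 0.03069 × 1000 = 30.69 ≈ 31.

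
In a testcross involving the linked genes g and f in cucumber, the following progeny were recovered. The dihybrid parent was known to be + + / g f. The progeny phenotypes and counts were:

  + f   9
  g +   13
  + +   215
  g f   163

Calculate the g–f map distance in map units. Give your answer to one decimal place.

5.5 map units

The recombinant classes are + f and g +: 9 + 13 = 22.
Recombination frequency = 22/400 = 0.0550 ≈ 5.5%, i.e. 5.5 map units.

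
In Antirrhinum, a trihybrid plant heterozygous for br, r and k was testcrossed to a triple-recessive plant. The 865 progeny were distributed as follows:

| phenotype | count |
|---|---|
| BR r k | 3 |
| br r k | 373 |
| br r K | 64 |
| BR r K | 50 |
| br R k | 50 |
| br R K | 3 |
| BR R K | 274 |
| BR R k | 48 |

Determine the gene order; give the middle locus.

The two most frequent reciprocal classes, br r k and BR R K, are the parental types, so the F1 was br r k / BR R K.
The two rarest classes, BR r k and br R K, are the double crossovers. Comparing them with the parentals, only the br allele has switched, so br is the middle locus and the order is r – br – k.

br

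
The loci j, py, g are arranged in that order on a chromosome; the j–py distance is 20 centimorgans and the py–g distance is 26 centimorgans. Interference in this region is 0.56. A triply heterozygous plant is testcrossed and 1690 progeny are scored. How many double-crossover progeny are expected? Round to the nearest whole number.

39

Map distances give recombination frequencies of 0.200 and 0.260 for the two intervals.
With interference 0.56 (so coincidence = 0.44), expected double-crossover frequency = 0.200 × 0.260 × 0.44 = 0.02288.
Expected number = 0.02288 × 1690 = 38.67 ≈ 39.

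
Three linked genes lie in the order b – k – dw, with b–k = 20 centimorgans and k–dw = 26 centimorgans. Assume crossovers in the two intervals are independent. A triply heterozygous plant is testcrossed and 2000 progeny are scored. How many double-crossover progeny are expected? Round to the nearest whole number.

104

Map distances give recombination frequencies of 0.200 and 0.260 for the two intervals.
With no interference, expected double-crossover frequency = 0.200 × 0.260 = 0.05200.
Expected number = 0.05200 × 2000 = 104.00 ≈ 104.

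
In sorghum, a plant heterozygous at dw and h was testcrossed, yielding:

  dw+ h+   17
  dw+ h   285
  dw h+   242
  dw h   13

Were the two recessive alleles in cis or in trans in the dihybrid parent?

trans

The two most frequent classes are dw+ h (285) and dw h+ (242); these are the parental (non-recombinant) types.
So the F1 carried dw+ h on one chromosome and dw h+ on the other — the recessive alleles are on opposite chromosomes (trans / repulsion).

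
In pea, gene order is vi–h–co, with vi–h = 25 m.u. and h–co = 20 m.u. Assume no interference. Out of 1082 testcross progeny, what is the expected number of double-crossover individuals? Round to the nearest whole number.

54

Map distances give recombination frequencies of 0.250 and 0.200 for the two intervals.
With no interference, expected double-crossover frequency = 0.250 × 0.200 = 0.05000.
Expected number = 0.05000 × 1082 = 54.10 ≈ 54.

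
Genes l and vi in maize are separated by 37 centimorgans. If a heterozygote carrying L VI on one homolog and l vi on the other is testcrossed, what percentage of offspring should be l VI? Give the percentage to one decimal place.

18.5%

A map distance of 37 centimorgans corresponds to a recombination frequency of 0.370.
The F1 is L VI / l vi, so l VI is a recombinant gamete class with expected frequency r/2 = 0.370/2 = 0.1850.
That is 0.1850 = 18.5% of the progeny.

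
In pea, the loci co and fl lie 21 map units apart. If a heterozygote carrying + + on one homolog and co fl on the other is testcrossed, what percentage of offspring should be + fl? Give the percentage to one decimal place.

10.5%

A map distance of 21 map units corresponds to a recombination frequency of 0.210.
The F1 is + + / co fl, so + fl is a recombinant gamete class with expected frequency r/2 = 0.210/2 = 0.1050.
That is 0.1050 = 10.5% of the progeny.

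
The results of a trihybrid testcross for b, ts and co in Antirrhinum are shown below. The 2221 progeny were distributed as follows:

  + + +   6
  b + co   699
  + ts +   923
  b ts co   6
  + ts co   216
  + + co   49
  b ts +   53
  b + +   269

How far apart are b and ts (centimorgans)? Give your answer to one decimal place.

The two most frequent reciprocal classes, b + co and + ts +, are the parental types, so the F1 was b + co / + ts +.
The two rarest classes, b ts co and + + +, are the double crossovers. Comparing them with the parentals, only the ts allele has switched, so ts is the middle locus and the order is b – ts – co.
Crossovers in the b–ts interval produce the single-crossover classes + + co and b ts + (49 + 53 = 102) plus the double crossovers (12).
RF(b–ts) = (102 + 12) / 2221 = 114/2221 = 0.0513 → 5.1 centimorgans.

5.1 centimorgans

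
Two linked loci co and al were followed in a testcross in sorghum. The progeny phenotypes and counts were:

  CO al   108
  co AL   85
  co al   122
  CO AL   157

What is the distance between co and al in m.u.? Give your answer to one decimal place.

40.9 m.u.

The two most frequent classes, CO AL (157) and co al (122), are the parental types, so the F1 was CO AL / co al.
The recombinant classes are CO al and co AL: 108 + 85 = 193.
Recombination frequency = 193/472 = 0.4089 ≈ 40.9%, i.e. 40.9 m.u.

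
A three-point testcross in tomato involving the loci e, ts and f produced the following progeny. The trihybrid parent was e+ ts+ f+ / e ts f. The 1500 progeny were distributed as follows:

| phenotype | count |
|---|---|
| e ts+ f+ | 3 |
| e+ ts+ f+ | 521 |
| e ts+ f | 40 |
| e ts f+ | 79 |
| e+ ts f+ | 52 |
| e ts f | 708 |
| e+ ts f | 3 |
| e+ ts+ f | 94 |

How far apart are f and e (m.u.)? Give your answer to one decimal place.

The two rarest classes, e ts+ f+ and e+ ts f, are the double crossovers. Comparing them with the parentals, only the e allele has switched, so e is the middle locus and the order is ts – e – f.
Crossovers in the e–f interval produce the single-crossover classes e+ ts+ f and e ts f+ (94 + 79 = 173) plus the double crossovers (6).
RF(e–f) = (173 + 6) / 1500 = 179/1500 = 0.1193 → 11.9 m.u.

11.9 m.u.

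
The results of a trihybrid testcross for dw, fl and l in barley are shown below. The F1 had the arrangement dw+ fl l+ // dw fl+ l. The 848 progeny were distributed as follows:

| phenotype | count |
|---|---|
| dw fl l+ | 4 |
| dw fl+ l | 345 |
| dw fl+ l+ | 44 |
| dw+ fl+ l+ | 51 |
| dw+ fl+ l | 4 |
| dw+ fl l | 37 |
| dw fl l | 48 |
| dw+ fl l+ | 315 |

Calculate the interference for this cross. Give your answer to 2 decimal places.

0.29

The two rarest classes, dw fl l+ and dw+ fl+ l, are the double crossovers. Comparing them with the parentals, only the dw allele has switched, so dw is the middle locus and the order is l – dw – fl.
l–dw: (81 + 8)/848 = 0.1050; dw–fl: (99 + 8)/848 = 0.1262.
Expected DCO frequency = 0.1050 × 0.1262 ≈ 0.01325; observed = 8/848 ≈ 0.00943.
Coefficient of coincidence = 0.00943/0.01325 ≈ 0.71; interference = 1 − 0.71 = 0.29.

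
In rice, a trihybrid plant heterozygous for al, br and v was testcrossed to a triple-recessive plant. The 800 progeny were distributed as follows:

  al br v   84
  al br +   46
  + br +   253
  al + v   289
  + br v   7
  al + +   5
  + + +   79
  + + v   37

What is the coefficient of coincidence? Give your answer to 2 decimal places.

0.58

The two most frequent reciprocal classes, + br + and al + v, are the parental types, so the F1 was + br + / al + v.
The two rarest classes, + br v and al + +, are the double crossovers. Comparing them with the parentals, only the v allele has switched, so v is the middle locus and the order is al – v – br.
al–v: (83 + 12)/800 = 0.1187; v–br: (163 + 12)/800 = 0.2188.
Expected DCO frequency = 0.1187 × 0.2188 ≈ 0.02597; observed = 12/800 ≈ 0.01500.
Coefficient of coincidence = 0.01500/0.02597 ≈ 0.58.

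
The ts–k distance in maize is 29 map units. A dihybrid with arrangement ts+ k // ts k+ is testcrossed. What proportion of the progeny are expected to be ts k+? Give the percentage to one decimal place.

A map distance of 29 map units corresponds to a recombination frequency of 0.290.
The F1 is ts+ k / ts k+, so ts k+ is a parental gamete class with expected frequency (1 − r)/2 = 0.710/2 = 0.3550.
That is 0.3550 = 35.5% of the progeny.

35.5%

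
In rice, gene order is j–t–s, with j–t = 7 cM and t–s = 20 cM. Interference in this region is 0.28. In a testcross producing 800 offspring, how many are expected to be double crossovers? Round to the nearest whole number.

Map distances give recombination frequencies of 0.070 and 0.200 for the two intervals.
With interference 0.28 (so coincidence = 0.72), expected double-crossover frequency = 0.070 × 0.200 × 0.72 = 0.01008.
Expected number = 0.01008 × 800 = 8.06 ≈ 8.

8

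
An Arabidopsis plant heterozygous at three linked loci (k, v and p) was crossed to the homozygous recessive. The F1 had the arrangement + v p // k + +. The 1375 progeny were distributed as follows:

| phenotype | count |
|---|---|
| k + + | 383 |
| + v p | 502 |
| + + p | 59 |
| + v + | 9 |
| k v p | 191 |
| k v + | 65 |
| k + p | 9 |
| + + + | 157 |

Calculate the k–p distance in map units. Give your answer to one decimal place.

26.6 map units

The two rarest classes, + v + and k + p, are the double crossovers. Comparing them with the parentals, only the p allele has switched, so p is the middle locus and the order is v – p – k.
Crossovers in the p–k interval produce the single-crossover classes k v p and + + + (191 + 157 = 348) plus the double crossovers (18).
RF(p–k) = (348 + 18) / 1375 = 366/1375 = 0.2662 → 26.6 map units.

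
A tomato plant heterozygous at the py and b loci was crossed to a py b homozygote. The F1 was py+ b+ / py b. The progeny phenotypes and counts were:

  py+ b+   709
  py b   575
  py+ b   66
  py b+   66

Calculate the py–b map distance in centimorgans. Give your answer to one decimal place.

The recombinant classes are py+ b and py b+: 66 + 66 = 132.
Recombination frequency = 132/1416 = 0.0932 ≈ 9.3%, i.e. 9.3 centimorgans.

9.3 centimorgans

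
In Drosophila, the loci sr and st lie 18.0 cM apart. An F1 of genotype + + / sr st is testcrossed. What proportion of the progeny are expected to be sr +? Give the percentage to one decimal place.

A map distance of 18.0 cM corresponds to a recombination frequency of 0.180.
The F1 is + + / sr st, so sr + is a recombinant gamete class with expected frequency r/2 = 0.180/2 = 0.0900.
That is 0.0900 = 9.0% of the progeny.

9.0%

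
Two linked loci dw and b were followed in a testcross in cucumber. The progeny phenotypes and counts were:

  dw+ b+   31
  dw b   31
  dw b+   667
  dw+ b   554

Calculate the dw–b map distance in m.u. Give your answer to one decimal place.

4.8 m.u.

The two most frequent classes, dw+ b (554) and dw b+ (667), are the parental types, so the F1 was dw+ b / dw b+.
The recombinant classes are dw+ b+ and dw b: 31 + 31 = 62.
Recombination frequency = 62/1283 = 0.0483 ≈ 4.8%, i.e. 4.8 m.u.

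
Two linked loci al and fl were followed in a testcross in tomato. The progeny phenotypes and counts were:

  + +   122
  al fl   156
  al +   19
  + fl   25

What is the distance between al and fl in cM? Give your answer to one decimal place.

13.7 cM

The two most frequent classes, + + (122) and al fl (156), are the parental types, so the F1 was + + / al fl.
The recombinant classes are + fl and al +: 25 + 19 = 44.
Recombination frequency = 44/322 = 0.1366 ≈ 13.7%, i.e. 13.7 cM.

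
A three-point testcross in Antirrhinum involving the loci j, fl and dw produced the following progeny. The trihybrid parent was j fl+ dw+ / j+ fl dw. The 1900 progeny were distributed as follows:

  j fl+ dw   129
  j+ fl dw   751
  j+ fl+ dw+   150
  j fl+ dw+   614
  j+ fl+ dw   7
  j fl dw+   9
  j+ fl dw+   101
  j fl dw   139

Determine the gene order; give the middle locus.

The two rarest classes, j fl dw+ and j+ fl+ dw, are the double crossovers. Comparing them with the parentals, only the fl allele has switched, so fl is the middle locus and the order is j – fl – dw.

fl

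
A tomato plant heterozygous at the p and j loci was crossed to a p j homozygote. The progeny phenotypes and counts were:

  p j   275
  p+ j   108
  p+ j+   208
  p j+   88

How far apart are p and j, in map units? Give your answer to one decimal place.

28.9 map units

The two most frequent classes, p+ j+ (208) and p j (275), are the parental types, so the F1 was p+ j+ / p j.
The recombinant classes are p+ j and p j+: 108 + 88 = 196.
Recombination frequency = 196/679 = 0.2887 ≈ 28.9%, i.e. 28.9 map units.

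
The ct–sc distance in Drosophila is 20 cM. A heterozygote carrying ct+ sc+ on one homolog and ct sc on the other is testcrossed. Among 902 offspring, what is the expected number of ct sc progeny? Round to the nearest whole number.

A map distance of 20 cM corresponds to a recombination frequency of 0.200.
The F1 is ct+ sc+ / ct sc, so ct sc is a parental gamete class with expected frequency (1 − r)/2 = 0.800/2 = 0.4000.
Expected number = 0.4000 × 902 = 360.80 ≈ 361.

361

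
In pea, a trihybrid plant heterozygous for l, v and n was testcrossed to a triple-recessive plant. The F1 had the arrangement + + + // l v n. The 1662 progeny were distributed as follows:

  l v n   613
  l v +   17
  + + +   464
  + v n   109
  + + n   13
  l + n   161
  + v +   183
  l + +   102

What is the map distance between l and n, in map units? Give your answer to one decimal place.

The two rarest classes, + + n and l v +, are the double crossovers. Comparing them with the parentals, only the n allele has switched, so n is the middle locus and the order is l – n – v.
Crossovers in the l–n interval produce the single-crossover classes l + + and + v n (102 + 109 = 211) plus the double crossovers (30).
RF(l–n) = (211 + 30) / 1662 = 241/1662 = 0.1450 → 14.5 map units.

14.5 map units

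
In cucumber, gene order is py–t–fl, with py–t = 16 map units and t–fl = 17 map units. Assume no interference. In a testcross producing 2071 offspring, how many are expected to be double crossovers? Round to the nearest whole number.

Map distances give recombination frequencies of 0.160 and 0.170 for the two intervals.
With no interference, expected double-crossover frequency = 0.160 × 0.170 = 0.02720.
Expected number = 0.02720 × 2071 = 56.33 ≈ 56.

56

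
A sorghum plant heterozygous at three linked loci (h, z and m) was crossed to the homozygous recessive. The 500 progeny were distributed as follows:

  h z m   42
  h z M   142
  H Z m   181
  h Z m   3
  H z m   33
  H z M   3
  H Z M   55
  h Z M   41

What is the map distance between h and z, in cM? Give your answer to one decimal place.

16.0 cM

The two most frequent reciprocal classes, h z M and H Z m, are the parental types, so the F1 was h z M / H Z m.
The two rarest classes, H z M and h Z m, are the double crossovers. Comparing them with the parentals, only the h allele has switched, so h is the middle locus and the order is z – h – m.
Crossovers in the z–h interval produce the single-crossover classes h Z M and H z m (41 + 33 = 74) plus the double crossovers (6).
RF(z–h) = (74 + 6) / 500 = 80/500 = 0.1600 → 16.0 cM.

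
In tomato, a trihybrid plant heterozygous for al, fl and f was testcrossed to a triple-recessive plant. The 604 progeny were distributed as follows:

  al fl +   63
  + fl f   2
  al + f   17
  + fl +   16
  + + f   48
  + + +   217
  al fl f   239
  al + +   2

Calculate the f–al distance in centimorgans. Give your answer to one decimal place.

The two most frequent reciprocal classes, al fl f and + + +, are the parental types, so the F1 was al fl f / + + +.
The two rarest classes, + fl f and al + +, are the double crossovers. Comparing them with the parentals, only the al allele has switched, so al is the middle locus and the order is f – al – fl.
Crossovers in the f–al interval produce the single-crossover classes al fl + and + + f (63 + 48 = 111) plus the double crossovers (4).
RF(f–al) = (111 + 4) / 604 = 115/604 = 0.1904 → 19.0 centimorgans.

19.0 centimorgans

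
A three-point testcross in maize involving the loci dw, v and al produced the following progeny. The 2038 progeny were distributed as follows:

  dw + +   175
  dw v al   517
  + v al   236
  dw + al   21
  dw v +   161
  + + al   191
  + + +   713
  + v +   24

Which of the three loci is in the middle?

v

The two most frequent reciprocal classes, + + + and dw v al, are the parental types, so the F1 was + + + / dw v al.
The two rarest classes, + v + and dw + al, are the double crossovers. Comparing them with the parentals, only the v allele has switched, so v is the middle locus and the order is dw – v – al.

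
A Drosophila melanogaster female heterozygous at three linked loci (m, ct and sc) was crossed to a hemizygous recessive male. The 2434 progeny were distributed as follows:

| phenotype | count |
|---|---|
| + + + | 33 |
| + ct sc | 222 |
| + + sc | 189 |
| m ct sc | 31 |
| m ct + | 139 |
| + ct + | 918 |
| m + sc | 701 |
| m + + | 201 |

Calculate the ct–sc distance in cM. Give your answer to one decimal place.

20.0 cM

The two most frequent reciprocal classes, m + sc and + ct +, are the parental types, so the F1 was m + sc / + ct +.
The two rarest classes, m ct sc and + + +, are the double crossovers. Comparing them with the parentals, only the ct allele has switched, so ct is the middle locus and the order is sc – ct – m.
Crossovers in the sc–ct interval produce the single-crossover classes m + + and + ct sc (201 + 222 = 423) plus the double crossovers (64).
RF(sc–ct) = (423 + 64) / 2434 = 487/2434 = 0.2001 → 20.0 cM.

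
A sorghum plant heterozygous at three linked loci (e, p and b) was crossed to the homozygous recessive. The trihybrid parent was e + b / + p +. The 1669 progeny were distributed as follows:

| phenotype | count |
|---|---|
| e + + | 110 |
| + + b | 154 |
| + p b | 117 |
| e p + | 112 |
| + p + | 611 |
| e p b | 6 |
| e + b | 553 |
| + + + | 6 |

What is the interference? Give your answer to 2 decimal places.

0.70

The two rarest classes, e p b and + + +, are the double crossovers. Comparing them with the parentals, only the p allele has switched, so p is the middle locus and the order is e – p – b.
e–p: (266 + 12)/1669 = 0.1666; p–b: (227 + 12)/1669 = 0.1432.
Expected DCO frequency = 0.1666 × 0.1432 ≈ 0.02386; observed = 12/1669 ≈ 0.00719.
Coefficient of coincidence = 0.00719/0.02386 ≈ 0.30; interference = 1 − 0.30 = 0.70.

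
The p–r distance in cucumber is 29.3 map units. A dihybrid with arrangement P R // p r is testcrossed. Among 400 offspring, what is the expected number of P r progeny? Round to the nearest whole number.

A map distance of 29.3 map units corresponds to a recombination frequency of 0.293.
The F1 is P R / p r, so P r is a recombinant gamete class with expected frequency r/2 = 0.293/2 = 0.1465.
Expected number = 0.1465 × 400 = 58.60 ≈ 59.

59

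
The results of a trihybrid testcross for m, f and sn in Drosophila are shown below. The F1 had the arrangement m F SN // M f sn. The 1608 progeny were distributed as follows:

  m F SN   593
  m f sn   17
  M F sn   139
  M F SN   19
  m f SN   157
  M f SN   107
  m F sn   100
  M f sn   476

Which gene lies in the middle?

m

The two rarest classes, M F SN and m f sn, are the double crossovers. Comparing them with the parentals, only the m allele has switched, so m is the middle locus and the order is f – m – sn.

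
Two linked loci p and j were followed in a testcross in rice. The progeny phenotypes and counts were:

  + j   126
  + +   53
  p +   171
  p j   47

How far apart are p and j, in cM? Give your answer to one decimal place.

The two most frequent classes, + j (126) and p + (171), are the parental types, so the F1 was + j / p +.
The recombinant classes are + + and p j: 53 + 47 = 100.
Recombination frequency = 100/397 = 0.2519 ≈ 25.2%, i.e. 25.2 cM.

25.2 cM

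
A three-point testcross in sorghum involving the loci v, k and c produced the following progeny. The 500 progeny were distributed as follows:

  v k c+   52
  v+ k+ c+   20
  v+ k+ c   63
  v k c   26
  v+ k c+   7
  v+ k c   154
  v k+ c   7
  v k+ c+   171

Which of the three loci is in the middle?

The two most frequent reciprocal classes, v k+ c+ and v+ k c, are the parental types, so the F1 was v k+ c+ / v+ k c.
The two rarest classes, v k+ c and v+ k c+, are the double crossovers. Comparing them with the parentals, only the c allele has switched, so c is the middle locus and the order is k – c – v.

c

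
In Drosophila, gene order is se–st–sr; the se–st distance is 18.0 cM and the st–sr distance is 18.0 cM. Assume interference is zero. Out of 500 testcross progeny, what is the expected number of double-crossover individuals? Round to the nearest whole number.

16

Map distances give recombination frequencies of 0.180 and 0.180 for the two intervals.
With no interference, expected double-crossover frequency = 0.180 × 0.180 = 0.03240.
Expected number = 0.03240 × 500 = 16.20 ≈ 16.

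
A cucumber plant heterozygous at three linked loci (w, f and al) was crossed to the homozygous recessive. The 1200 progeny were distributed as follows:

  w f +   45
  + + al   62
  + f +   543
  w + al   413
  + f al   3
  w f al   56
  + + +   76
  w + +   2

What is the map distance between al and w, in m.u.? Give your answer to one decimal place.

The two most frequent reciprocal classes, w + al and + f +, are the parental types, so the F1 was w + al / + f +.
The two rarest classes, w + + and + f al, are the double crossovers. Comparing them with the parentals, only the al allele has switched, so al is the middle locus and the order is f – al – w.
Crossovers in the al–w interval produce the single-crossover classes + + al and w f + (62 + 45 = 107) plus the double crossovers (5).
RF(al–w) = (107 + 5) / 1200 = 112/1200 = 0.0933 → 9.3 m.u.

9.3 m.u.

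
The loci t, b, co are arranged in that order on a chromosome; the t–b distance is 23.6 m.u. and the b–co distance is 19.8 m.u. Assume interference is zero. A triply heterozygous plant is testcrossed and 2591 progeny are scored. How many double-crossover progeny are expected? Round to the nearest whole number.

121

Map distances give recombination frequencies of 0.236 and 0.198 for the two intervals.
With no interference, expected double-crossover frequency = 0.236 × 0.198 = 0.04673.
Expected number = 0.04673 × 2591 = 121.07 ≈ 121.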